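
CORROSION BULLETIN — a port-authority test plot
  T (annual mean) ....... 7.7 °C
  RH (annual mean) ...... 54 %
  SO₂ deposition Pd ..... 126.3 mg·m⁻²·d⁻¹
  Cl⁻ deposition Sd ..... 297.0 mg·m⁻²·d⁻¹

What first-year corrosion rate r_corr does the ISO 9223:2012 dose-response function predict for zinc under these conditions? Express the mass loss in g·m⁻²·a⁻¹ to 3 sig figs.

zinc: f(T) = +0.038·(T−10) [T≤10 °C] = -0.0874
  SO₂ term: 0.0129·126.3^0.44·exp(0.046·54-0.0874) = 1.191
  Cl⁻ term: 0.0175·297.0^0.57·exp(0.008·54+0.085·7.7) = 1.332
  r_corr = 1.191 + 1.332 = 2.523 μm/a
Convert to mass loss: 2.523 μm/a × 7.14 g/cm³ = 18.01 g·m⁻²·a⁻¹

r_corr = 18.0 g·m⁻²·a⁻¹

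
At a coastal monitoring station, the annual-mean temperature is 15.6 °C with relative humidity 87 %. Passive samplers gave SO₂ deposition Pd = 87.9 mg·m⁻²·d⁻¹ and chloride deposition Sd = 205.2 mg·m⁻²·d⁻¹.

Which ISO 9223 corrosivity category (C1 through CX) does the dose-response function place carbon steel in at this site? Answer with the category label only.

C5

carbon steel: f(T) = -0.054·(T−10) [T>10 °C] = -0.3024
  Pd branch = 1.77·Pd^0.52·e^(0.02·RH+f) = 76.42 μm/a
  Sd branch = 0.102·Sd^0.62·e^(0.033·RH+0.04·T) = 91.2 μm/a
  r_corr = 76.42 + 91.2 = 167.6 μm/a
Category bounds: 80…200 μm/a bracket r_corr ⇒ C5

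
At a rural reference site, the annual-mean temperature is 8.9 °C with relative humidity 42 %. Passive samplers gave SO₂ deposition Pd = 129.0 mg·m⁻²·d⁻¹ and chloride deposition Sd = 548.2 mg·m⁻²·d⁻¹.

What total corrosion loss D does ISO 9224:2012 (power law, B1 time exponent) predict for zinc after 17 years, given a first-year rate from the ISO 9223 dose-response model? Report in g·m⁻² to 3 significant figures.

D(17) = 188 g·m⁻²

zinc: T≤10 °C ⇒ hinge +0.038·(8.9−10) = -0.0418
  Pd branch = 0.0129·Pd^0.44·e^(0.046·RH+f) = 0.7247 μm/a
  Cl⁻ term: 0.0175·548.2^0.57·exp(0.008·42+0.085·8.9) = 1.9
  r_corr = 0.7247 + 1.9 = 2.624 μm/a
ISO 9224: D(t) = r_corr · t^b with b = 0.813 (zinc, B1)
  D(17) = 2.624 × 17^0.813 = 2.624 × 10.01 = 26.27 μm
  Mass loss = 26.27 μm × 7.14 g/cm³ = 187.5 g·m⁻²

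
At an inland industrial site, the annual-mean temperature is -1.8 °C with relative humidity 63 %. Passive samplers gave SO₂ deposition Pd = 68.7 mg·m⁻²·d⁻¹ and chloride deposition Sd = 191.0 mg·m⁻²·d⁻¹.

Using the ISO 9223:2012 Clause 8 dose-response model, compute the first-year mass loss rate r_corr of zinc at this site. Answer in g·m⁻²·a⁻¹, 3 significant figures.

zinc: f(T) = +0.038·(T−10) [T≤10 °C] = -0.4484
  sulphur-dioxide contribution → 0.9609 μm/a
  chloride contribution → 0.4962 μm/a
  ⇒ r_corr(zinc) = 1.457 μm/a
Convert to mass loss: 1.457 μm/a × 7.14 g/cm³ = 10.4 g·m⁻²·a⁻¹

r_corr = 10.4 g·m⁻²·a⁻¹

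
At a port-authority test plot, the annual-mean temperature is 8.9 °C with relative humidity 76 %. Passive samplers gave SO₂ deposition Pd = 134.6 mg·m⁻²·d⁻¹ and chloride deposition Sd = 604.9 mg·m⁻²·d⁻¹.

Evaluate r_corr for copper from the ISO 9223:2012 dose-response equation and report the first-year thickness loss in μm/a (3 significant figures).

r_corr = 2.84 μm/a

copper: T≤10 °C ⇒ hinge +0.126·(8.9−10) = -0.1386
  Pd branch = 0.0053·Pd^0.26·e^(0.059·RH+f) = 1.462 μm/a
  Cl⁻ term: 0.01025·604.9^0.27·exp(0.036·76+0.049·8.9) = 1.378
  sum: 1.462 + 1.378 → r_corr = 2.841 μm/a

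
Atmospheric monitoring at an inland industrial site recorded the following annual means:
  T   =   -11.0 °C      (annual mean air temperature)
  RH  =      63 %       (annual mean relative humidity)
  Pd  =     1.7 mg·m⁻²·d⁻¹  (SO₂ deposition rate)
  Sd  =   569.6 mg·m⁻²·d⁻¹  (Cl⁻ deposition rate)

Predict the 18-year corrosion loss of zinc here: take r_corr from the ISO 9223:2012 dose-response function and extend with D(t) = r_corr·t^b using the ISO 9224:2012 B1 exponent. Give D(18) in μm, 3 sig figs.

zinc: f(T) = +0.038·(T−10) [T≤10 °C] = -0.7980
  SO₂ term: 0.0129·1.7^0.44·exp(0.046·63-0.7980) = 0.133
  Sd branch = 0.0175·Sd^0.57·e^(0.008·RH+0.085·T) = 0.4232 μm/a
  r_corr = 0.133 + 0.4232 = 0.5562 μm/a
Power-law: D(18) = r_corr · 18^0.813
  D(18) = 0.5562 × 18^0.813 = 0.5562 × 10.48 = 5.832 μm

D(18) = 5.83 μm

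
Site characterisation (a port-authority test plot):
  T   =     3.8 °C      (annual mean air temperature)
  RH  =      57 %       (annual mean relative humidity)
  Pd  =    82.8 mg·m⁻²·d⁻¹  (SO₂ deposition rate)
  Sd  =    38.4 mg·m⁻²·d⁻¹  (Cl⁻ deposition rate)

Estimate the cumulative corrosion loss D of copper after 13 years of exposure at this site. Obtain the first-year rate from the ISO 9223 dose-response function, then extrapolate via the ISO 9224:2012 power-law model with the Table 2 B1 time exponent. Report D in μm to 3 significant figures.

copper: T≤10 °C ⇒ hinge +0.126·(3.8−10) = -0.7812
  SO₂ term: 0.0053·82.8^0.26·exp(0.059·57-0.7812) = 0.2209
  Sd branch = 0.01025·Sd^0.27·e^(0.036·RH+0.049·T) = 0.2574 μm/a
  r_corr = 0.2209 + 0.2574 = 0.4783 μm/a
Long-term exponent b (ISO 9224 Table 2, B1) = 0.667
  D(13) = 0.4783 × 13^0.667 = 0.4783 × 5.534 = 2.647 μm

D(13) = 2.65 μm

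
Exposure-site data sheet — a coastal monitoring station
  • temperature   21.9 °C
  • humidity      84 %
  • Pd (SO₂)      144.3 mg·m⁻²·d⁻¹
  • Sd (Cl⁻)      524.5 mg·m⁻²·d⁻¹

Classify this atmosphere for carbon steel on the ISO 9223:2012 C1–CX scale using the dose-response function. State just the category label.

carbon steel: temperature factor f = -0.054·(11.9) = -0.6426
  Pd branch = 1.77·Pd^0.52·e^(0.02·RH+f) = 66.27 μm/a
  Sd branch = 0.102·Sd^0.62·e^(0.033·RH+0.04·T) = 190.2 μm/a
  sum: 66.27 + 190.2 → r_corr = 256.4 μm/a
ISO 9223 Table 2 (carbon steel): 200 < 256 ≤ 700 μm/a ⇒ CX

CX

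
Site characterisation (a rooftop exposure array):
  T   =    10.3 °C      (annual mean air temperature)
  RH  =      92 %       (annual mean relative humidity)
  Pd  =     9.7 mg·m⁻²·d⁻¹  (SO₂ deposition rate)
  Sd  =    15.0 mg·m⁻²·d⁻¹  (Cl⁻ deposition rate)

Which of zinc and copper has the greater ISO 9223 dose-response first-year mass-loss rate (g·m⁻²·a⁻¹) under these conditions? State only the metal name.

zinc: T>10 °C ⇒ hinge -0.071·(10.3−10) = -0.0213
  Pd branch = 0.0129·Pd^0.44·e^(0.046·RH+f) = 2.363 μm/a
  Cl⁻ term: 0.0175·15.0^0.57·exp(0.008·92+0.085·10.3) = 0.4105
  r_corr = 2.363 + 0.4105 = 2.773 μm/a
  mass loss = 2.773 μm/a × 7.14 g/cm³ = 19.8 g·m⁻²·a⁻¹
copper: temperature factor f = -0.080·(0.3) = -0.0240
  Pd branch = 0.0053·Pd^0.26·e^(0.059·RH+f) = 2.127 μm/a
  Sd branch = 0.01025·Sd^0.27·e^(0.036·RH+0.049·T) = 0.9679 μm/a
  r_corr = 2.127 + 0.9679 = 3.095 μm/a
  mass loss = 3.095 μm/a × 8.96 g/cm³ = 27.73 g·m⁻²·a⁻¹
Ordering by g·m⁻²·a⁻¹: copper (27.7) > zinc (19.8)

copper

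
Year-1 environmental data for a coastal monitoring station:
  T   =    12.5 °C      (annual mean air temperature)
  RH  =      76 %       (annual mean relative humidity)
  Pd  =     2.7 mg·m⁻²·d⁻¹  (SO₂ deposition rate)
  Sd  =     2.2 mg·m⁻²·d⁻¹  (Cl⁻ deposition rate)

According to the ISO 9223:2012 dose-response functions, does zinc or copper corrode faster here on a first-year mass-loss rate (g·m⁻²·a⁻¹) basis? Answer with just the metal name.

zinc: T>10 °C ⇒ hinge -0.071·(12.5−10) = -0.1775
  Pd branch = 0.0129·Pd^0.44·e^(0.046·RH+f) = 0.5516 μm/a
  Cl⁻ term: 0.0175·2.2^0.57·exp(0.008·76+0.085·12.5) = 0.1458
  r_corr = 0.5516 + 0.1458 = 0.6973 μm/a
  mass loss = 0.6973 μm/a × 7.14 g/cm³ = 4.979 g·m⁻²·a⁻¹
copper: T>10 °C ⇒ hinge -0.080·(12.5−10) = -0.2000
  Pd branch = 0.0053·Pd^0.26·e^(0.059·RH+f) = 0.4977 μm/a
  Sd branch = 0.01025·Sd^0.27·e^(0.036·RH+0.049·T) = 0.3609 μm/a
  r_corr = 0.4977 + 0.3609 = 0.8586 μm/a
  mass loss = 0.8586 μm/a × 8.96 g/cm³ = 7.693 g·m⁻²·a⁻¹
Ordering by g·m⁻²·a⁻¹: copper (7.69) > zinc (4.98)

copper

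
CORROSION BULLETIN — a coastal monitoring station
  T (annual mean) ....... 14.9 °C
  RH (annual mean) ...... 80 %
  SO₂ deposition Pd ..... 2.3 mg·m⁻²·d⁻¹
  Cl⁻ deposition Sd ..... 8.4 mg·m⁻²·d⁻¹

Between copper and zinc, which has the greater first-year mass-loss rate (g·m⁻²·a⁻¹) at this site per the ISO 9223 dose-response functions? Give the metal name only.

copper

copper: T>10 °C ⇒ hinge -0.080·(14.9−10) = -0.3920
  SO₂ term: 0.0053·2.3^0.26·exp(0.059·80-0.3920) = 0.4988
  Sd branch = 0.01025·Sd^0.27·e^(0.036·RH+0.049·T) = 0.6732 μm/a
  sum: 0.4988 + 0.6732 → r_corr = 1.172 μm/a
  mass loss = 1.172 μm/a × 8.96 g/cm³ = 10.5 g·m⁻²·a⁻¹
zinc: T>10 °C ⇒ hinge -0.071·(14.9−10) = -0.3479
  SO₂ term: 0.0129·2.3^0.44·exp(0.046·80-0.3479) = 0.521
  Cl⁻ term: 0.0175·8.4^0.57·exp(0.008·80+0.085·14.9) = 0.3962
  sum: 0.521 + 0.3962 → r_corr = 0.9172 μm/a
  mass loss = 0.9172 μm/a × 7.14 g/cm³ = 6.549 g·m⁻²·a⁻¹
Ordering by g·m⁻²·a⁻¹: copper (10.5) > zinc (6.55)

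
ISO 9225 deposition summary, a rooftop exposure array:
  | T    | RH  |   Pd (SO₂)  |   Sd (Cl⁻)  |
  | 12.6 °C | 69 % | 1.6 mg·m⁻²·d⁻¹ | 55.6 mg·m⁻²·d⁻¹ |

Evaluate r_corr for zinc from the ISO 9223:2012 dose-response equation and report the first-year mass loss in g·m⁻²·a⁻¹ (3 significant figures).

r_corr = 8.51 g·m⁻²·a⁻¹

zinc: T>10 °C ⇒ hinge -0.071·(12.6−10) = -0.1846
  Pd branch = 0.0129·Pd^0.44·e^(0.046·RH+f) = 0.3153 μm/a
  Cl⁻ term: 0.0175·55.6^0.57·exp(0.008·69+0.085·12.6) = 0.8762
  r_corr = 0.3153 + 0.8762 = 1.191 μm/a
Convert to mass loss: 1.191 μm/a × 7.14 g/cm³ = 8.507 g·m⁻²·a⁻¹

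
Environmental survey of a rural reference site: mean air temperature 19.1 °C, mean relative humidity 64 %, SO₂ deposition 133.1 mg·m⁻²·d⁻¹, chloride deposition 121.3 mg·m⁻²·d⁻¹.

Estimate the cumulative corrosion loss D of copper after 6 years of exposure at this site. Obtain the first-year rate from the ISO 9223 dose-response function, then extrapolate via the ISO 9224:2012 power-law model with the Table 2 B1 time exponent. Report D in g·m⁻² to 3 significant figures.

copper: temperature factor f = -0.080·(9.1) = -0.7280
  sulphur-dioxide contribution → 0.3984 μm/a
  chloride contribution → 0.956 μm/a
  ⇒ r_corr(copper) = 1.354 μm/a
Power-law: D(6) = r_corr · 6^0.667
  D(6) = 1.354 × 6^0.667 = 1.354 × 3.304 = 4.475 μm
  Mass loss = 4.475 μm × 8.96 g/cm³ = 40.09 g·m⁻²

D(6) = 40.1 g·m⁻²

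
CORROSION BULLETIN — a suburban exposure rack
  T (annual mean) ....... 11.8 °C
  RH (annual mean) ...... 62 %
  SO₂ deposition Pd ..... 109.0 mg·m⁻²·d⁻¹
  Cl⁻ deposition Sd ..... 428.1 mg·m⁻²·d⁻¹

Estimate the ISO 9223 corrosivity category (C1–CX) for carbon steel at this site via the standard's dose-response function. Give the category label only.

C5

carbon steel: T>10 °C ⇒ hinge -0.054·(11.8−10) = -0.0972
  Pd branch = 1.77·Pd^0.52·e^(0.02·RH+f) = 63.64 μm/a
  Cl⁻ term: 0.102·428.1^0.62·exp(0.033·62+0.04·11.8) = 54.16
  r_corr = 63.64 + 54.16 = 117.8 μm/a
ISO 9223 Table 2 (carbon steel): 80 < 118 ≤ 200 μm/a ⇒ C5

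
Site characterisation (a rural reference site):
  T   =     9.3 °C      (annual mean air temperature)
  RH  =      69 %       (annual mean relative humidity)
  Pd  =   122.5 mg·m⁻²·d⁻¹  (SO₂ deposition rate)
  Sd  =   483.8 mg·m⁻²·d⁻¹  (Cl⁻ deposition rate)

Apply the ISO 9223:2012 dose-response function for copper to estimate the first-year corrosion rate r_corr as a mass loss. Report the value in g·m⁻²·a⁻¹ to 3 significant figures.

copper: temperature factor f = +0.126·(-0.7) = -0.0882
  SO₂ term: 0.0053·122.5^0.26·exp(0.059·69-0.0882) = 0.9929
  Sd branch = 0.01025·Sd^0.27·e^(0.036·RH+0.049·T) = 1.029 μm/a
  r_corr = 0.9929 + 1.029 = 2.022 μm/a
Convert to mass loss: 2.022 μm/a × 8.96 g/cm³ = 18.11 g·m⁻²·a⁻¹

r_corr = 18.1 g·m⁻²·a⁻¹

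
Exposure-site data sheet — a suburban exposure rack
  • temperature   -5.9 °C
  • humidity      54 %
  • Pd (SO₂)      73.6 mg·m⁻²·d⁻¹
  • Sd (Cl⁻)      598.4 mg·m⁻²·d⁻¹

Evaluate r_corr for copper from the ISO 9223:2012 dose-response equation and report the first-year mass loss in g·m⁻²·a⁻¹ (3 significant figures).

copper: f(T) = +0.126·(T−10) [T≤10 °C] = -2.0034
  SO₂ term: 0.0053·73.6^0.26·exp(0.059·54-2.0034) = 0.05288
  Cl⁻ term: 0.01025·598.4^0.27·exp(0.036·54+0.049·-5.9) = 0.3015
  r_corr = 0.05288 + 0.3015 = 0.3543 μm/a
Convert to mass loss: 0.3543 μm/a × 8.96 g/cm³ = 3.175 g·m⁻²·a⁻¹

r_corr = 3.17 g·m⁻²·a⁻¹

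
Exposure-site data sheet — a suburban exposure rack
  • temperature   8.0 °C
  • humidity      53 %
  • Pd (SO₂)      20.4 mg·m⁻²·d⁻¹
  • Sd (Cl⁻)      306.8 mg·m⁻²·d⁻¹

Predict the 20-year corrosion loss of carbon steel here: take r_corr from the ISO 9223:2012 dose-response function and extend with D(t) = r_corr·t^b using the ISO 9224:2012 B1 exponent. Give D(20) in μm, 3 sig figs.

D(20) = 222 μm

carbon steel: T≤10 °C ⇒ hinge +0.150·(8.0−10) = -0.3000
  sulphur-dioxide contribution → 18.16 μm/a
  chloride contribution → 28.12 μm/a
  ⇒ r_corr(carbon steel) = 46.28 μm/a
ISO 9224: D(t) = r_corr · t^b with b = 0.523 (carbon steel, B1)
  D(20) = 46.28 × 20^0.523 = 46.28 × 4.791 = 221.7 μm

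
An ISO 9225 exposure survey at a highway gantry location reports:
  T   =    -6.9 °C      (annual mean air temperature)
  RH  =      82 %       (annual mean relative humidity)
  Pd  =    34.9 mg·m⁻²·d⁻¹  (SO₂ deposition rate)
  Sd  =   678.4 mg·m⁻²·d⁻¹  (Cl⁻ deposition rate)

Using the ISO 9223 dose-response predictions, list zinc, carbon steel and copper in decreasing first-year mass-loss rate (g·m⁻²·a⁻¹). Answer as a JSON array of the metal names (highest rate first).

["carbon steel", "zinc", "copper"]

zinc: f(T) = +0.038·(T−10) [T≤10 °C] = -0.6422
  Pd branch = 0.0129·Pd^0.44·e^(0.046·RH+f) = 1.408 μm/a
  Sd branch = 0.0175·Sd^0.57·e^(0.008·RH+0.085·T) = 0.7712 μm/a
  sum: 1.408 + 0.7712 → r_corr = 2.179 μm/a
  mass loss = 2.179 μm/a × 7.14 g/cm³ = 15.56 g·m⁻²·a⁻¹
carbon steel: temperature factor f = +0.150·(-16.9) = -2.5350
  Pd branch = 1.77·Pd^0.52·e^(0.02·RH+f) = 4.587 μm/a
  Sd branch = 0.102·Sd^0.62·e^(0.033·RH+0.04·T) = 65.99 μm/a
  sum: 4.587 + 65.99 → r_corr = 70.57 μm/a
  mass loss = 70.57 μm/a × 7.85 g/cm³ = 554 g·m⁻²·a⁻¹
copper: f(T) = +0.126·(T−10) [T≤10 °C] = -2.1294
  Pd branch = 0.0053·Pd^0.26·e^(0.059·RH+f) = 0.2003 μm/a
  Sd branch = 0.01025·Sd^0.27·e^(0.036·RH+0.049·T) = 0.8136 μm/a
  r_corr = 0.2003 + 0.8136 = 1.014 μm/a
  mass loss = 1.014 μm/a × 8.96 g/cm³ = 9.085 g·m⁻²·a⁻¹
Ordering by g·m⁻²·a⁻¹: carbon steel (554) > zinc (15.6) > copper (9.09)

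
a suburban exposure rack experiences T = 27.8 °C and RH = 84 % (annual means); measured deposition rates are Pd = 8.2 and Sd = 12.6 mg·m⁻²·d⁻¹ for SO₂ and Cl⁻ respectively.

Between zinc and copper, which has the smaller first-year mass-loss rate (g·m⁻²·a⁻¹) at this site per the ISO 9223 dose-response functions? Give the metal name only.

zinc: f(T) = -0.071·(T−10) [T>10 °C] = -1.2638
  SO₂ term: 0.0129·8.2^0.44·exp(0.046·84-1.2638) = 0.4385
  Cl⁻ term: 0.0175·12.6^0.57·exp(0.008·84+0.085·27.8) = 1.543
  sum: 0.4385 + 1.543 → r_corr = 1.981 μm/a
  mass loss = 1.981 μm/a × 7.14 g/cm³ = 14.15 g·m⁻²·a⁻¹
copper: T>10 °C ⇒ hinge -0.080·(27.8−10) = -1.4240
  Pd branch = 0.0053·Pd^0.26·e^(0.059·RH+f) = 0.3132 μm/a
  Cl⁻ term: 0.01025·12.6^0.27·exp(0.036·84+0.049·27.8) = 1.632
  sum: 0.3132 + 1.632 → r_corr = 1.945 μm/a
  mass loss = 1.945 μm/a × 8.96 g/cm³ = 17.43 g·m⁻²·a⁻¹
Ordering by g·m⁻²·a⁻¹: copper (17.4) > zinc (14.1)

zinc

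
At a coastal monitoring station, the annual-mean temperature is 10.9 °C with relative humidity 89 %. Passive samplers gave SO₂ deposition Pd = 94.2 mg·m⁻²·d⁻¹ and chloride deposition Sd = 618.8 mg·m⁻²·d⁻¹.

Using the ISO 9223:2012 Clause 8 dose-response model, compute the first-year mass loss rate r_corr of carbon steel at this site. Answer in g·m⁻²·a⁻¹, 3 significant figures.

carbon steel: temperature factor f = -0.054·(0.9) = -0.0486
  sulphur-dioxide contribution → 106.3 μm/a
  chloride contribution → 160 μm/a
  ⇒ r_corr(carbon steel) = 266.3 μm/a
Convert to mass loss: 266.3 μm/a × 7.85 g/cm³ = 2091 g·m⁻²·a⁻¹

r_corr = 2.09e+03 g·m⁻²·a⁻¹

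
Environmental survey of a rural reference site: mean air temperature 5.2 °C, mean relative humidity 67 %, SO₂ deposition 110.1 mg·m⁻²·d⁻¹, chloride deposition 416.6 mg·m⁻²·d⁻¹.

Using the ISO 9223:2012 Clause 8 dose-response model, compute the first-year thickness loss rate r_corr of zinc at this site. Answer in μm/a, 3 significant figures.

r_corr = 3.30 μm/a

zinc: temperature factor f = +0.038·(-4.8) = -0.1824
  SO₂ term: 0.0129·110.1^0.44·exp(0.046·67-0.1824) = 1.855
  Cl⁻ term: 0.0175·416.6^0.57·exp(0.008·67+0.085·5.2) = 1.449
  sum: 1.855 + 1.449 → r_corr = 3.303 μm/a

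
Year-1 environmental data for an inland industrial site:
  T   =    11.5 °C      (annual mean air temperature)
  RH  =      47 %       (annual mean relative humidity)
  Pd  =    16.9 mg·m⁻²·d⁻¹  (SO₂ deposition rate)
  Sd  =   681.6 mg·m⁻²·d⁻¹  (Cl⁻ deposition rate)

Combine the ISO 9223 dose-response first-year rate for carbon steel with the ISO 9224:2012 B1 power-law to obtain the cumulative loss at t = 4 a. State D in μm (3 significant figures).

D(4) = 127 μm

carbon steel: f(T) = -0.054·(T−10) [T>10 °C] = -0.0810
  Pd branch = 1.77·Pd^0.52·e^(0.02·RH+f) = 18.18 μm/a
  Cl⁻ term: 0.102·681.6^0.62·exp(0.033·47+0.04·11.5) = 43.53
  r_corr = 18.18 + 43.53 = 61.7 μm/a
Power-law: D(4) = r_corr · 4^0.523
  D(4) = 61.7 × 4^0.523 = 61.7 × 2.065 = 127.4 μm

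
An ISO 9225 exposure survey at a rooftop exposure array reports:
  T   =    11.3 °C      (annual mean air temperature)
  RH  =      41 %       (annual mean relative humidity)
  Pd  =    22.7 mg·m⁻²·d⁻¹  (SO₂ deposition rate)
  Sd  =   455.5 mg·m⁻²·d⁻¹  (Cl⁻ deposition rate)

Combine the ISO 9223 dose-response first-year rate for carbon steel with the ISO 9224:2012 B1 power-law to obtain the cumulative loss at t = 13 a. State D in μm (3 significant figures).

carbon steel: T>10 °C ⇒ hinge -0.054·(11.3−10) = -0.0702
  SO₂ term: 1.77·22.7^0.52·exp(0.02·41-0.0702) = 19
  Sd branch = 0.102·Sd^0.62·e^(0.033·RH+0.04·T) = 27.59 μm/a
  r_corr = 19 + 27.59 = 46.59 μm/a
Power-law: D(13) = r_corr · 13^0.523
  D(13) = 46.59 × 13^0.523 = 46.59 × 3.825 = 178.2 μm

D(13) = 178 μm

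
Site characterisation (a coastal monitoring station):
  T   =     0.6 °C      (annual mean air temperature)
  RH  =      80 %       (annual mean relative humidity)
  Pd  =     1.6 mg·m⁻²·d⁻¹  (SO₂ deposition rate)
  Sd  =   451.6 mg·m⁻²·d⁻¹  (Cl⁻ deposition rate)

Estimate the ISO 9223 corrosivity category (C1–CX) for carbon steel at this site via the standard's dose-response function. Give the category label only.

C4

carbon steel: temperature factor f = +0.150·(-9.4) = -1.4100
  Pd branch = 1.77·Pd^0.52·e^(0.02·RH+f) = 2.733 μm/a
  Cl⁻ term: 0.102·451.6^0.62·exp(0.033·80+0.04·0.6) = 64.79
  sum: 2.733 + 64.79 → r_corr = 67.52 μm/a
ISO 9223 Table 2 (carbon steel): 50 < 67.5 ≤ 80 μm/a ⇒ C4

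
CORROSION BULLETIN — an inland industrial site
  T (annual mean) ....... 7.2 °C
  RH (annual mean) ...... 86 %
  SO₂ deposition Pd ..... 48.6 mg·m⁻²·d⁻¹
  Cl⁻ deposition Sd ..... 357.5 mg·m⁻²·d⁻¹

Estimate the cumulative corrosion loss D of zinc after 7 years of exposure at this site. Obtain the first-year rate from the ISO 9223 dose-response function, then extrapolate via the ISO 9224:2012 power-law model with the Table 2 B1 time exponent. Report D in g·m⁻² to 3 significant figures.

zinc: T≤10 °C ⇒ hinge +0.038·(7.2−10) = -0.1064
  sulphur-dioxide contribution → 3.346 μm/a
  chloride contribution → 1.832 μm/a
  total first-year rate 5.179 μm/a
ISO 9224: D(t) = r_corr · t^b with b = 0.813 (zinc, B1)
  D(7) = 5.179 × 7^0.813 = 5.179 × 4.865 = 25.19 μm
  Mass loss = 25.19 μm × 7.14 g/cm³ = 179.9 g·m⁻²

D(7) = 180 g·m⁻²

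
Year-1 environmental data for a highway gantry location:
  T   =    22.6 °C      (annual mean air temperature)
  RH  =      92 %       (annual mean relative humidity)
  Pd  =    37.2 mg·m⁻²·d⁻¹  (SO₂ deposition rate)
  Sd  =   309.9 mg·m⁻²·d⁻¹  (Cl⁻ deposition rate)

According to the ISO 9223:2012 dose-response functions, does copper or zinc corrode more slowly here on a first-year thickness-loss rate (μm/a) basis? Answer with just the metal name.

copper: f(T) = -0.080·(T−10) [T>10 °C] = -1.0080
  Pd branch = 0.0053·Pd^0.26·e^(0.059·RH+f) = 1.128 μm/a
  Cl⁻ term: 0.01025·309.9^0.27·exp(0.036·92+0.049·22.6) = 4.006
  r_corr = 1.128 + 4.006 = 5.133 μm/a
zinc: f(T) = -0.071·(T−10) [T>10 °C] = -0.8946
  SO₂ term: 0.0129·37.2^0.44·exp(0.046·92-0.8946) = 1.783
  Cl⁻ term: 0.0175·309.9^0.57·exp(0.008·92+0.085·22.6) = 6.561
  r_corr = 1.783 + 6.561 = 8.343 μm/a
Ordering by μm/a: zinc (8.34) > copper (5.13)

copper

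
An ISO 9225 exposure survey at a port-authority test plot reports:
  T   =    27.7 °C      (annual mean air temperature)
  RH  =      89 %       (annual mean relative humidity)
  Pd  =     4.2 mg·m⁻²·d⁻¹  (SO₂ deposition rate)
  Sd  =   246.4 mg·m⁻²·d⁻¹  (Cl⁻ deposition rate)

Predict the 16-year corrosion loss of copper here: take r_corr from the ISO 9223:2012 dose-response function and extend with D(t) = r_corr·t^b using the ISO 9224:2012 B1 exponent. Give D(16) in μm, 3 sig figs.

D(16) = 29.8 μm

copper: temperature factor f = -0.080·(17.7) = -1.4160
  sulphur-dioxide contribution → 0.3563 μm/a
  chloride contribution → 4.339 μm/a
  ⇒ r_corr(copper) = 4.696 μm/a
Long-term exponent b (ISO 9224 Table 2, B1) = 0.667
  D(16) = 4.696 × 16^0.667 = 4.696 × 6.355 = 29.84 μm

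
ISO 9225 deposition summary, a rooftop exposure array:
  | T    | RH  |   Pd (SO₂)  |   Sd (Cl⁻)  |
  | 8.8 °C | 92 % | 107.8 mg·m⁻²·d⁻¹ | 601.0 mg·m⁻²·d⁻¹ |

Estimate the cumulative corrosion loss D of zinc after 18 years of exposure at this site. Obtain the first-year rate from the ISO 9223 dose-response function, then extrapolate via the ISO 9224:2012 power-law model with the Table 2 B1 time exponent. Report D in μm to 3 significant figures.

zinc: T≤10 °C ⇒ hinge +0.038·(8.8−10) = -0.0456
  SO₂ term: 0.0129·107.8^0.44·exp(0.046·92-0.0456) = 6.654
  Sd branch = 0.0175·Sd^0.57·e^(0.008·RH+0.085·T) = 2.961 μm/a
  sum: 6.654 + 2.961 → r_corr = 9.615 μm/a
Power-law: D(18) = r_corr · 18^0.813
  D(18) = 9.615 × 18^0.813 = 9.615 × 10.48 = 100.8 μm

D(18) = 101 μm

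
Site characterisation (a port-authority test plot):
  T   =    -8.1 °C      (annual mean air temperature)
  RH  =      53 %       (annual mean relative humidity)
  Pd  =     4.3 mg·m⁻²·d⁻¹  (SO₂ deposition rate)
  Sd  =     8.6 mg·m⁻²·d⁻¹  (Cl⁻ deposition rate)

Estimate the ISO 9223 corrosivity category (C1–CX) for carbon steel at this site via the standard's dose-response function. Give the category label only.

C2

carbon steel: f(T) = +0.150·(T−10) [T≤10 °C] = -2.7150
  Pd branch = 1.77·Pd^0.52·e^(0.02·RH+f) = 0.7221 μm/a
  Sd branch = 0.102·Sd^0.62·e^(0.033·RH+0.04·T) = 1.61 μm/a
  sum: 0.7221 + 1.61 → r_corr = 2.332 μm/a
Category bounds: 1.3…25 μm/a bracket r_corr ⇒ C2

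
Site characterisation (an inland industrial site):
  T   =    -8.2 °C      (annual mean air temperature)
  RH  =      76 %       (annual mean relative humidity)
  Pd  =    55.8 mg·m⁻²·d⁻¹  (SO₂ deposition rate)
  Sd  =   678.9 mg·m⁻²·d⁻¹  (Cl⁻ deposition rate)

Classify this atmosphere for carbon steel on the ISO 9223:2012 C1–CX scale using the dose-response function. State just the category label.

C4

carbon steel: T≤10 °C ⇒ hinge +0.150·(-8.2−10) = -2.7300
  Pd branch = 1.77·Pd^0.52·e^(0.02·RH+f) = 4.273 μm/a
  Sd branch = 0.102·Sd^0.62·e^(0.033·RH+0.04·T) = 51.41 μm/a
  r_corr = 4.273 + 51.41 = 55.69 μm/a
Category bounds: 50…80 μm/a bracket r_corr ⇒ C4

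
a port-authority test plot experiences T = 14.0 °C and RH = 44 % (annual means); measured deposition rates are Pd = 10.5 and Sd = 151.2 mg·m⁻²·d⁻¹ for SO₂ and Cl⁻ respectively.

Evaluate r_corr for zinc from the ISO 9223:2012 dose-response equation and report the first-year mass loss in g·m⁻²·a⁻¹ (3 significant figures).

r_corr = 11.7 g·m⁻²·a⁻¹

zinc: T>10 °C ⇒ hinge -0.071·(14.0−10) = -0.2840
  sulphur-dioxide contribution → 0.2068 μm/a
  chloride contribution → 1.429 μm/a
  total first-year rate 1.636 μm/a
Convert to mass loss: 1.636 μm/a × 7.14 g/cm³ = 11.68 g·m⁻²·a⁻¹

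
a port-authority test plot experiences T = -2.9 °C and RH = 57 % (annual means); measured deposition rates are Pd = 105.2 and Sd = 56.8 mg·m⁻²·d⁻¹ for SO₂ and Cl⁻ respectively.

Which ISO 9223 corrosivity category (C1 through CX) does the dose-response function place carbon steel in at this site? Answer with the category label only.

carbon steel: T≤10 °C ⇒ hinge +0.150·(-2.9−10) = -1.9350
  SO₂ term: 1.77·105.2^0.52·exp(0.02·57-1.9350) = 8.998
  Cl⁻ term: 0.102·56.8^0.62·exp(0.033·57+0.04·-2.9) = 7.292
  r_corr = 8.998 + 7.292 = 16.29 μm/a
Category bounds: 1.3…25 μm/a bracket r_corr ⇒ C2

C2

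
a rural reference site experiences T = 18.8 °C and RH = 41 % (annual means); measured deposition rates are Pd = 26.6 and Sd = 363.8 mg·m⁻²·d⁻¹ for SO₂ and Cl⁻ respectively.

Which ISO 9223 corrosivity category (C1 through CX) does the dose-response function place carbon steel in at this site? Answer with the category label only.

carbon steel: T>10 °C ⇒ hinge -0.054·(18.8−10) = -0.4752
  SO₂ term: 1.77·26.6^0.52·exp(0.02·41-0.4752) = 13.76
  Sd branch = 0.102·Sd^0.62·e^(0.033·RH+0.04·T) = 32.4 μm/a
  r_corr = 13.76 + 32.4 = 46.16 μm/a
46.2 μm/a falls in (25, 50] for carbon steel → category C3

C3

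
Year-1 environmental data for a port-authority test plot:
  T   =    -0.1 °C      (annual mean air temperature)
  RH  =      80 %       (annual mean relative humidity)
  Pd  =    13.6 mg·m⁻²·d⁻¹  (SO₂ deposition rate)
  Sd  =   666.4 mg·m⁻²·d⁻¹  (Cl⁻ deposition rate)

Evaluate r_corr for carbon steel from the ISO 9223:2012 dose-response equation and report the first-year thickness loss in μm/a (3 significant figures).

carbon steel: temperature factor f = +0.150·(-10.1) = -1.5150
  Pd branch = 1.77·Pd^0.52·e^(0.02·RH+f) = 7.487 μm/a
  Cl⁻ term: 0.102·666.4^0.62·exp(0.033·80+0.04·-0.1) = 80.19
  r_corr = 7.487 + 80.19 = 87.68 μm/a

r_corr = 87.7 μm/a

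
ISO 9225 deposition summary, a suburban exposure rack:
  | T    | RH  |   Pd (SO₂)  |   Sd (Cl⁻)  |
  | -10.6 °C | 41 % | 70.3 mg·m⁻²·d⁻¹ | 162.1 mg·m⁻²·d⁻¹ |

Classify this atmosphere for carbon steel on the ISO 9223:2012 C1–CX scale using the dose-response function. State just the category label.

carbon steel: temperature factor f = +0.150·(-20.6) = -3.0900
  Pd branch = 1.77·Pd^0.52·e^(0.02·RH+f) = 1.669 μm/a
  Sd branch = 0.102·Sd^0.62·e^(0.033·RH+0.04·T) = 6.055 μm/a
  sum: 1.669 + 6.055 → r_corr = 7.724 μm/a
7.72 μm/a falls in (1.3, 25] for carbon steel → category C2

C2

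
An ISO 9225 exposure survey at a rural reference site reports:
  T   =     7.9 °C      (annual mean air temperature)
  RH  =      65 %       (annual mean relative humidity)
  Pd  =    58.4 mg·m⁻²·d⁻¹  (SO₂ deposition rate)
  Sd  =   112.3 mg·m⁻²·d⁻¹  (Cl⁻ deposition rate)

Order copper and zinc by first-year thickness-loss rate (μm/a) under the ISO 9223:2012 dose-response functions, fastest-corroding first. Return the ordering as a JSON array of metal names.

copper: f(T) = +0.126·(T−10) [T≤10 °C] = -0.2646
  sulphur-dioxide contribution → 0.5422 μm/a
  chloride contribution → 0.5606 μm/a
  ⇒ r_corr(copper) = 1.103 μm/a
zinc: temperature factor f = +0.038·(-2.1) = -0.0798
  sulphur-dioxide contribution → 1.418 μm/a
  chloride contribution → 0.8496 μm/a
  ⇒ r_corr(zinc) = 2.268 μm/a
Ordering by μm/a: zinc (2.27) > copper (1.1)

["zinc", "copper"]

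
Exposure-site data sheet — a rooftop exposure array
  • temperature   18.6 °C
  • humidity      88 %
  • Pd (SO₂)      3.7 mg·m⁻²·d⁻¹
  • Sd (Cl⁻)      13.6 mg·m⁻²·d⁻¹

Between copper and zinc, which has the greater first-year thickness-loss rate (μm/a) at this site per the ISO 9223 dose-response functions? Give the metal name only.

copper

copper: f(T) = -0.080·(T−10) [T>10 °C] = -0.6880
  sulphur-dioxide contribution → 0.6731 μm/a
  chloride contribution → 1.226 μm/a
  total first-year rate 1.899 μm/a
zinc: temperature factor f = -0.071·(8.6) = -0.6106
  sulphur-dioxide contribution → 0.7136 μm/a
  chloride contribution → 0.7612 μm/a
  total first-year rate 1.475 μm/a
Ordering by μm/a: copper (1.9) > zinc (1.47)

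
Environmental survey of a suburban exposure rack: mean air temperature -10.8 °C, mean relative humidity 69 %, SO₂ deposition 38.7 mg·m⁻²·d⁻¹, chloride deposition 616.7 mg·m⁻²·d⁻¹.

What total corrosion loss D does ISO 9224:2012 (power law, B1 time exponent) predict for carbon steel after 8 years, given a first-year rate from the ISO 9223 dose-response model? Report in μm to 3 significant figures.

carbon steel: T≤10 °C ⇒ hinge +0.150·(-10.8−10) = -3.1200
  SO₂ term: 1.77·38.7^0.52·exp(0.02·69-3.1200) = 2.079
  Sd branch = 0.102·Sd^0.62·e^(0.033·RH+0.04·T) = 34.65 μm/a
  r_corr = 2.079 + 34.65 = 36.73 μm/a
Power-law: D(8) = r_corr · 8^0.523
  D(8) = 36.73 × 8^0.523 = 36.73 × 2.967 = 109 μm

D(8) = 109 μm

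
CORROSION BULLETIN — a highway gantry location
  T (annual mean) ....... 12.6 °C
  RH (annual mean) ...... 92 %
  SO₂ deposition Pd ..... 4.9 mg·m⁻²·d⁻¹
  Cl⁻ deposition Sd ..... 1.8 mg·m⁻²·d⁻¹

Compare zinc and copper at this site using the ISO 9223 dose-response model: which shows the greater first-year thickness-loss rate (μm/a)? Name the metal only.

zinc: temperature factor f = -0.071·(2.6) = -0.1846
  SO₂ term: 0.0129·4.9^0.44·exp(0.046·92-0.1846) = 1.486
  Sd branch = 0.0175·Sd^0.57·e^(0.008·RH+0.085·T) = 0.149 μm/a
  sum: 1.486 + 0.149 → r_corr = 1.635 μm/a
copper: f(T) = -0.080·(T−10) [T>10 °C] = -0.2080
  Pd branch = 0.0053·Pd^0.26·e^(0.059·RH+f) = 1.482 μm/a
  Sd branch = 0.01025·Sd^0.27·e^(0.036·RH+0.049·T) = 0.6112 μm/a
  sum: 1.482 + 0.6112 → r_corr = 2.093 μm/a
Ordering by μm/a: copper (2.09) > zinc (1.64)

copper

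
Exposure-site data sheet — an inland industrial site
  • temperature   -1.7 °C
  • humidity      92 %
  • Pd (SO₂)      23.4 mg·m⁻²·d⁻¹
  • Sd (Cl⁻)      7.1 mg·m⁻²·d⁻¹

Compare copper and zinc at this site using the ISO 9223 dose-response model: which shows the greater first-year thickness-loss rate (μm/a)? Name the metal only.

copper: f(T) = +0.126·(T−10) [T≤10 °C] = -1.4742
  sulphur-dioxide contribution → 0.6272 μm/a
  chloride contribution → 0.4393 μm/a
  total first-year rate 1.066 μm/a
zinc: temperature factor f = +0.038·(-11.7) = -0.4446
  sulphur-dioxide contribution → 2.28 μm/a
  chloride contribution → 0.09664 μm/a
  ⇒ r_corr(zinc) = 2.376 μm/a
Ordering by μm/a: zinc (2.38) > copper (1.07)

zinc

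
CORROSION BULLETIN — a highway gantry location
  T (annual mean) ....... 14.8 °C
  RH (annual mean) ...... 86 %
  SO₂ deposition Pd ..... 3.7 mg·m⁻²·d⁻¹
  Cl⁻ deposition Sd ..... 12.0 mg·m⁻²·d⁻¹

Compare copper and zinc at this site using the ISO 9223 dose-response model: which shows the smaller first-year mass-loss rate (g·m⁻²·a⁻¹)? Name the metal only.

zinc

copper: temperature factor f = -0.080·(4.8) = -0.3840
  Pd branch = 0.0053·Pd^0.26·e^(0.059·RH+f) = 0.8107 μm/a
  Cl⁻ term: 0.01025·12.0^0.27·exp(0.036·86+0.049·14.8) = 0.9154
  r_corr = 0.8107 + 0.9154 = 1.726 μm/a
  mass loss = 1.726 μm/a × 8.96 g/cm³ = 15.47 g·m⁻²·a⁻¹
zinc: f(T) = -0.071·(T−10) [T>10 °C] = -0.3408
  SO₂ term: 0.0129·3.7^0.44·exp(0.046·86-0.3408) = 0.8524
  Cl⁻ term: 0.0175·12.0^0.57·exp(0.008·86+0.085·14.8) = 0.505
  sum: 0.8524 + 0.505 → r_corr = 1.357 μm/a
  mass loss = 1.357 μm/a × 7.14 g/cm³ = 9.692 g·m⁻²·a⁻¹
Ordering by g·m⁻²·a⁻¹: copper (15.5) > zinc (9.69)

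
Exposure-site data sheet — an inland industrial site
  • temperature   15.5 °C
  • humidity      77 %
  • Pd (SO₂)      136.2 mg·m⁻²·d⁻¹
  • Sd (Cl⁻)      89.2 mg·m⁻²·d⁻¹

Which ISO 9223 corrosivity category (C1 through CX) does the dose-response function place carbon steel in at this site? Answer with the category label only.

carbon steel: f(T) = -0.054·(T−10) [T>10 °C] = -0.2970
  sulphur-dioxide contribution → 78.99 μm/a
  chloride contribution → 38.96 μm/a
  ⇒ r_corr(carbon steel) = 118 μm/a
Category bounds: 80…200 μm/a bracket r_corr ⇒ C5

C5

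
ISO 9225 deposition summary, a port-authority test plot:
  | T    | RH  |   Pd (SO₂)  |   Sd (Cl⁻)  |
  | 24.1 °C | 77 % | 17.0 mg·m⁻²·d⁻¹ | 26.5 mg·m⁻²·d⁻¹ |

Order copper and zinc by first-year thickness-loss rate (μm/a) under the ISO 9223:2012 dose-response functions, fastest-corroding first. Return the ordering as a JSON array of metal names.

["zinc", "copper"]

copper: T>10 °C ⇒ hinge -0.080·(24.1−10) = -1.1280
  SO₂ term: 0.0053·17.0^0.26·exp(0.059·77-1.1280) = 0.3368
  Sd branch = 0.01025·Sd^0.27·e^(0.036·RH+0.049·T) = 1.293 μm/a
  sum: 0.3368 + 1.293 → r_corr = 1.63 μm/a
zinc: f(T) = -0.071·(T−10) [T>10 °C] = -1.0011
  SO₂ term: 0.0129·17.0^0.44·exp(0.046·77-1.0011) = 0.5695
  Cl⁻ term: 0.0175·26.5^0.57·exp(0.008·77+0.085·24.1) = 1.627
  sum: 0.5695 + 1.627 → r_corr = 2.197 μm/a
Ordering by μm/a: zinc (2.2) > copper (1.63)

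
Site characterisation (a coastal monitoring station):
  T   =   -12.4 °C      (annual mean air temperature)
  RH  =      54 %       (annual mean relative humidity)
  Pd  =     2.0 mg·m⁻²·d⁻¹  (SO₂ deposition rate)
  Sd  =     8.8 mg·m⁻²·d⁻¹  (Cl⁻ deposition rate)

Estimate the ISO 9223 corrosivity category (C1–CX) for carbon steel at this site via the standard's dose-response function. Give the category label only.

carbon steel: temperature factor f = +0.150·(-22.4) = -3.3600
  Pd branch = 1.77·Pd^0.52·e^(0.02·RH+f) = 0.2596 μm/a
  Cl⁻ term: 0.102·8.8^0.62·exp(0.033·54+0.04·-12.4) = 1.421
  sum: 0.2596 + 1.421 → r_corr = 1.681 μm/a
ISO 9223 Table 2 (carbon steel): 1.3 < 1.68 ≤ 25 μm/a ⇒ C2

C2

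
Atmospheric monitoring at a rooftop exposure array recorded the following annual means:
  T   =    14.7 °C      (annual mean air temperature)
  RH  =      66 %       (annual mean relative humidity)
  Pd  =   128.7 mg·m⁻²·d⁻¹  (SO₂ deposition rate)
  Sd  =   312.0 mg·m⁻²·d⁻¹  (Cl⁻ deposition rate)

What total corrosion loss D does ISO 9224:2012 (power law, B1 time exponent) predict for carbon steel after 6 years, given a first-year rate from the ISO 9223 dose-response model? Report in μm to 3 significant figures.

D(6) = 310 μm

carbon steel: f(T) = -0.054·(T−10) [T>10 °C] = -0.2538
  sulphur-dioxide contribution → 64.27 μm/a
  chloride contribution → 57.05 μm/a
  ⇒ r_corr(carbon steel) = 121.3 μm/a
ISO 9224: D(t) = r_corr · t^b with b = 0.523 (carbon steel, B1)
  D(6) = 121.3 × 6^0.523 = 121.3 × 2.553 = 309.7 μm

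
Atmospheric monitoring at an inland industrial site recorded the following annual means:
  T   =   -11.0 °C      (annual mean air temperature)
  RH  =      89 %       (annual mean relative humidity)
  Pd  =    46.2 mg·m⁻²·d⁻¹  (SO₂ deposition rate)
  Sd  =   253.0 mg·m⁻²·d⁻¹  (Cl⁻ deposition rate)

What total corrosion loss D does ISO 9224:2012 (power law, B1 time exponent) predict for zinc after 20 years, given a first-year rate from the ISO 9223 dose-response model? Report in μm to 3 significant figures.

D(20) = 25.2 μm

zinc: f(T) = +0.038·(T−10) [T≤10 °C] = -0.7980
  sulphur-dioxide contribution → 1.881 μm/a
  chloride contribution → 0.3281 μm/a
  ⇒ r_corr(zinc) = 2.209 μm/a
Long-term exponent b (ISO 9224 Table 2, B1) = 0.813
  D(20) = 2.209 × 20^0.813 = 2.209 × 11.42 = 25.24 μm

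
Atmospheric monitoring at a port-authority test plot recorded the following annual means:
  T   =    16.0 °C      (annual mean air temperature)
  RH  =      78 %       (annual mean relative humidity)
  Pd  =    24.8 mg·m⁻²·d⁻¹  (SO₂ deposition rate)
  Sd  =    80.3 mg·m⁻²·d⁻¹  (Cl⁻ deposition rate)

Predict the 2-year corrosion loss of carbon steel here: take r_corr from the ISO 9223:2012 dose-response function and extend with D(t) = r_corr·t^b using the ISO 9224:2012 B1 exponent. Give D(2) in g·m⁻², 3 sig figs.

carbon steel: T>10 °C ⇒ hinge -0.054·(16.0−10) = -0.3240
  Pd branch = 1.77·Pd^0.52·e^(0.02·RH+f) = 32.35 μm/a
  Sd branch = 0.102·Sd^0.62·e^(0.033·RH+0.04·T) = 38.49 μm/a
  sum: 32.35 + 38.49 → r_corr = 70.84 μm/a
Long-term exponent b (ISO 9224 Table 2, B1) = 0.523
  D(2) = 70.84 × 2^0.523 = 70.84 × 1.437 = 101.8 μm
  Mass loss = 101.8 μm × 7.85 g/cm³ = 799.1 g·m⁻²

D(2) = 799 g·m⁻²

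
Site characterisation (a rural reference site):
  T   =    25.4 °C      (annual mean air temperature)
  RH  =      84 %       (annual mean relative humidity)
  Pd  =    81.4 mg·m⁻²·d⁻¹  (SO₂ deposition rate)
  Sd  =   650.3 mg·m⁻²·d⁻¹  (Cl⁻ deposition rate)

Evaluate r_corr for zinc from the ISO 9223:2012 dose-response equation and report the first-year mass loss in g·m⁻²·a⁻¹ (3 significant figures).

r_corr = 95.2 g·m⁻²·a⁻¹

zinc: T>10 °C ⇒ hinge -0.071·(25.4−10) = -1.0934
  sulphur-dioxide contribution → 1.427 μm/a
  chloride contribution → 11.91 μm/a
  ⇒ r_corr(zinc) = 13.34 μm/a
Convert to mass loss: 13.34 μm/a × 7.14 g/cm³ = 95.25 g·m⁻²·a⁻¹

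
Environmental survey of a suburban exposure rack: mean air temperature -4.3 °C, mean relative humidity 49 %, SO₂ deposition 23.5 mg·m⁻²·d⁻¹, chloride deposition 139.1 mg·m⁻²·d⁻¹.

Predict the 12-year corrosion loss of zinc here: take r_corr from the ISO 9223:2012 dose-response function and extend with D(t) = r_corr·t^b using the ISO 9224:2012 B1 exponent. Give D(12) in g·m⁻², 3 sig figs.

D(12) = 31.5 g·m⁻²

zinc: T≤10 °C ⇒ hinge +0.038·(-4.3−10) = -0.5434
  sulphur-dioxide contribution → 0.2863 μm/a
  chloride contribution → 0.2994 μm/a
  ⇒ r_corr(zinc) = 0.5857 μm/a
Power-law: D(12) = r_corr · 12^0.813
  D(12) = 0.5857 × 12^0.813 = 0.5857 × 7.54 = 4.416 μm
  Mass loss = 4.416 μm × 7.14 g/cm³ = 31.53 g·m⁻²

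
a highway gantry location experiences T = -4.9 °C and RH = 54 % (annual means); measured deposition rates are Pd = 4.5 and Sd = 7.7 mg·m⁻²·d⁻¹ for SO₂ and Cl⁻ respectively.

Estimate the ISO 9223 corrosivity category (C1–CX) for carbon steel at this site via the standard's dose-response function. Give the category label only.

C2

carbon steel: T≤10 °C ⇒ hinge +0.150·(-4.9−10) = -2.2350
  sulphur-dioxide contribution → 1.219 μm/a
  chloride contribution → 1.766 μm/a
  ⇒ r_corr(carbon steel) = 2.985 μm/a
ISO 9223 Table 2 (carbon steel): 1.3 < 2.99 ≤ 25 μm/a ⇒ C2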